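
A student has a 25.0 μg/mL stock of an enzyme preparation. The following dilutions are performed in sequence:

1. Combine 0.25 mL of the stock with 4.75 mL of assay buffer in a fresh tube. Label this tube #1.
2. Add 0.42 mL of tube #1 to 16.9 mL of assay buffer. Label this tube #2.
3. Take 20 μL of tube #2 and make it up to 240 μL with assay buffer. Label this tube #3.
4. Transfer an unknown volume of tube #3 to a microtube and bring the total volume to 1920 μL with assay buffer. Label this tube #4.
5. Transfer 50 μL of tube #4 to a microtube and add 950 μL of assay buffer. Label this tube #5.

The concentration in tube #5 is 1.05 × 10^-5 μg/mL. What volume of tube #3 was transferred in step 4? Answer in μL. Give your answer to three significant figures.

Step 1: 0.25 mL + 4.75 mL = 5 mL total → factor 5/0.25 = 20
Step 2: 0.42 mL + 16.9 mL = 17.32 mL total → factor 17.32/0.42 = 41.238
Step 3: 20 μL brought to 240 μL → factor 240/20 = 12
Step 4: v brought to 1920 μL → factor = 1920 μL/v
Step 5: 50 μL + 950 μL = 1000 μL total → factor 1000/50 = 20
Product of known-step factors = 1.9794 × 10^5
Overall factor = 25.0 μg/mL / (1.05 × 10^-5 μg/mL) = 2.381 × 10^6
Step-4 factor = 2.381 × 10^6 / 1.9794 × 10^5 = 12.028
v = 1920 μL / 12.028 = 160 μL

160 μL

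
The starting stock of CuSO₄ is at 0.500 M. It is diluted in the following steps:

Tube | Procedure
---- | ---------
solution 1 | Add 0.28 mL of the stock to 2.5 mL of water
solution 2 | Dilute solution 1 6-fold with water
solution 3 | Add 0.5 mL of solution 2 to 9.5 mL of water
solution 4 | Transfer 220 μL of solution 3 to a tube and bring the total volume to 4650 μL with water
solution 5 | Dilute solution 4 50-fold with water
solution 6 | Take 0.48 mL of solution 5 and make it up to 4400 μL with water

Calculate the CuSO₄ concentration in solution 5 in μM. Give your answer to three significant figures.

0.397 μM

Step 1: 0.28 mL + 2.5 mL = 2.78 mL total → factor 2.78/0.28 = 9.9286
Step 2: 6-fold → factor 6
Step 3: 0.5 mL + 9.5 mL = 10 mL total → factor 10/0.5 = 20
Step 4: 220 μL brought to 4650 μL → factor 4650/220 = 21.136
Step 5: 50-fold → factor 50
Dilution factor through solution 5 = 9.9286 × 6 × 20 × 21.136 × 50 = 1.2591 × 10^6
[solution 5] = 0.500 M / 1.2591 × 10^6 = 3.971 × 10^-7 M = 0.397 μM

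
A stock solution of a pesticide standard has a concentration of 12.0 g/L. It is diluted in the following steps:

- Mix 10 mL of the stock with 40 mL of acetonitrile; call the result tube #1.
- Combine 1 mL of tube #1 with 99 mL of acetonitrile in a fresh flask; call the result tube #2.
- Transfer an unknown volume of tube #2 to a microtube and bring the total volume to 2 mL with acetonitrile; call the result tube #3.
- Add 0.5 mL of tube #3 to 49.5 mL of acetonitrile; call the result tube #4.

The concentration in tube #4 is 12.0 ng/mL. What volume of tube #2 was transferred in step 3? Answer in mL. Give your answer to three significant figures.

Step 1: 10 mL + 40 mL = 50 mL total → factor 50/10 = 5
Step 2: 1 mL + 99 mL = 100 mL total → factor 100/1 = 100
Step 3: v brought to 2 mL → factor = 2 mL/v
Step 4: 0.5 mL + 49.5 mL = 50 mL total → factor 50/0.5 = 100
Product of known-step factors = 50000
Overall factor = 12.0 g/L / (12.0 ng/mL) = 1 × 10^6
Step-3 factor = 1 × 10^6 / 50000 = 20
v = 2 mL / 20 = 0.100 mL

0.100 mL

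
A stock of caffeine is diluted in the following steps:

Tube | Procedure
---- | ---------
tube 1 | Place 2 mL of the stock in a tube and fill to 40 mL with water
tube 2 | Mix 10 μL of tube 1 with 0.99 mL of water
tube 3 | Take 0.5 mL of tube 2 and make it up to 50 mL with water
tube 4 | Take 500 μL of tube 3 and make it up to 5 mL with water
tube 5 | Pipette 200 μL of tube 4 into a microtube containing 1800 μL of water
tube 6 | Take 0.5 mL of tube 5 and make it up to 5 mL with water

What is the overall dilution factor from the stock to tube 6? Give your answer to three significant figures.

Step 1: 2 mL brought to 40 mL → factor 40/2 = 20
Step 2: 10 μL + 0.99 mL = 1000 μL total → factor 1000/10 = 100
Step 3: 0.5 mL brought to 50 mL → factor 50/0.5 = 100
Step 4: 500 μL brought to 5 mL → factor 5000/500 = 10
Step 5: 200 μL + 1800 μL = 2000 μL total → factor 2000/200 = 10
Step 6: 0.5 mL brought to 5 mL → factor 5/0.5 = 10
Overall dilution factor = 20 × 100 × 100 × 10 × 10 × 10 = 2 × 10^8

2.00 × 10^8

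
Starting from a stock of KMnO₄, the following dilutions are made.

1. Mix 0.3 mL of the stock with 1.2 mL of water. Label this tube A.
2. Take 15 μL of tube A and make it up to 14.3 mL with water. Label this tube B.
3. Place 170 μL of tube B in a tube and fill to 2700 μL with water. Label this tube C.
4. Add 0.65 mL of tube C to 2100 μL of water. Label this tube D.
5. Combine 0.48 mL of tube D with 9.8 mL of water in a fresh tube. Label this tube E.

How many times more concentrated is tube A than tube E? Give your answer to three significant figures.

1.37 × 10^6

Step 1: 0.3 mL + 1.2 mL = 1.5 mL total → factor 1.5/0.3 = 5
Step 2: 15 μL brought to 14.3 mL → factor 14300/15 = 953.33
Step 3: 170 μL brought to 2700 μL → factor 2700/170 = 15.882
Step 4: 0.65 mL + 2100 μL = 2.75 mL total → factor 2.75/0.65 = 4.2308
Step 5: 0.48 mL + 9.8 mL = 10.28 mL total → factor 10.28/0.48 = 21.417
Dilution factor to tube A = 5; to tube E = 6.8596 × 10^6
[tube A]/[tube E] = (factor to tube E)/(factor to tube A) = 6.8596 × 10^6/5 = 1.37 × 10^6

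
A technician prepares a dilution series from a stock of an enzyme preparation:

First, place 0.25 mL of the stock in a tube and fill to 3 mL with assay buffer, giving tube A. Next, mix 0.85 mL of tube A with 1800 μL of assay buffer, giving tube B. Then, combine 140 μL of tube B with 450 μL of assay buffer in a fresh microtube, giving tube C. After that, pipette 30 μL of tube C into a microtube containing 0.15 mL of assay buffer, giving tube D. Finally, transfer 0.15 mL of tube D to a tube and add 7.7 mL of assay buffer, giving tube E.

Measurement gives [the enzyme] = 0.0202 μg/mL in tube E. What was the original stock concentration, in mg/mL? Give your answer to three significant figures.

Step 1: 0.25 mL brought to 3 mL → factor 3/0.25 = 12
Step 2: 0.85 mL + 1800 μL = 2.65 mL total → factor 2.65/0.85 = 3.1176
Step 3: 140 μL + 450 μL = 590 μL total → factor 590/140 = 4.2143
Step 4: 30 μL + 0.15 mL = 180 μL total → factor 180/30 = 6
Step 5: 0.15 mL + 7.7 mL = 7.85 mL total → factor 7.85/0.15 = 52.333
Overall dilution factor = 12 × 3.1176 × 4.2143 × 6 × 52.333 = 49506
Stock = 0.0202 μg/mL × 49506 = 1000 μg/mL = 1.00 mg/mL

1.00 mg/mL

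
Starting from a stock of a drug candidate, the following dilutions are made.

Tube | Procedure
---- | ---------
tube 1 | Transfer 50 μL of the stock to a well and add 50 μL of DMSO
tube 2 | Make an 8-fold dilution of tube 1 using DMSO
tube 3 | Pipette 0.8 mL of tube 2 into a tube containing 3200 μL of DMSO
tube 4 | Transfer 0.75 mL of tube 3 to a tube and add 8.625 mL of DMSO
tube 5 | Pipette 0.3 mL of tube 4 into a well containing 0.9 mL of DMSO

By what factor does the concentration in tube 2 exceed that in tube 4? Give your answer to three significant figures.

Step 1: 50 μL + 50 μL = 100 μL total → factor 100/50 = 2
Step 2: 8-fold → factor 8
Step 3: 0.8 mL + 3200 μL = 4 mL total → factor 4/0.8 = 5
Step 4: 0.75 mL + 8.625 mL = 9.375 mL total → factor 9.375/0.75 = 12.5
Dilution factor to tube 2 = 16; to tube 4 = 1000
[tube 2]/[tube 4] = (factor to tube 4)/(factor to tube 2) = 1000/16 = 62.5

62.5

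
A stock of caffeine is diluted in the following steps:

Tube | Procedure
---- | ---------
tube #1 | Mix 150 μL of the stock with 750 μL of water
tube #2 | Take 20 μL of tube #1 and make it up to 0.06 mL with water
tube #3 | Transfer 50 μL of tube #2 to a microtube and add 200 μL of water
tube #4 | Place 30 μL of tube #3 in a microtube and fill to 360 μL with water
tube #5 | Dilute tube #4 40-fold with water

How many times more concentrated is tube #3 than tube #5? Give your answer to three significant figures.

Step 1: 150 μL + 750 μL = 900 μL total → factor 900/150 = 6
Step 2: 20 μL brought to 0.06 mL → factor 60/20 = 3
Step 3: 50 μL + 200 μL = 250 μL total → factor 250/50 = 5
Step 4: 30 μL brought to 360 μL → factor 360/30 = 12
Step 5: 40-fold → factor 40
Dilution factor to tube #3 = 90; to tube #5 = 43200
[tube #3]/[tube #5] = (factor to tube #5)/(factor to tube #3) = 43200/90 = 480

480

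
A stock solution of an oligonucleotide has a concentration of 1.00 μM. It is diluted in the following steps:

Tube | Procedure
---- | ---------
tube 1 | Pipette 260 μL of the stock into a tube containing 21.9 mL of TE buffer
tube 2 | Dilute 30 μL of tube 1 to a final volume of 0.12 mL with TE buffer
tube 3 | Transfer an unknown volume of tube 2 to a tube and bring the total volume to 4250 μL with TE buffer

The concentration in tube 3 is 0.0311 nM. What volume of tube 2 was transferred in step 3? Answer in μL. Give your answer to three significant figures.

Step 1: 260 μL + 21.9 mL = 22160 μL total → factor 22160/260 = 85.231
Step 2: 30 μL brought to 0.12 mL → factor 120/30 = 4
Step 3: v brought to 4250 μL → factor = 4250 μL/v
Product of known-step factors = 340.92
Overall factor = 1.00 μM / (0.0311 nM) = 32154
Step-3 factor = 32154 / 340.92 = 94.316
v = 4250 μL / 94.316 = 45.1 μL

45.1 μL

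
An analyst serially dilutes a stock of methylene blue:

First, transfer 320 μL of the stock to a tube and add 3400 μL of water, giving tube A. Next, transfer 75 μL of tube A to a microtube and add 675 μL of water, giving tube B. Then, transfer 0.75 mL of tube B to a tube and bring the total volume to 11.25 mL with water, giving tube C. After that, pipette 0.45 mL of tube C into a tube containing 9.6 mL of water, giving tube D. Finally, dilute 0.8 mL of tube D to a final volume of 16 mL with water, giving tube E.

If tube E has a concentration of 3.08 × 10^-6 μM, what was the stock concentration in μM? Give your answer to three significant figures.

Step 1: 320 μL + 3400 μL = 3720 μL total → factor 3720/320 = 11.625
Step 2: 75 μL + 675 μL = 750 μL total → factor 750/75 = 10
Step 3: 0.75 mL brought to 11.25 mL → factor 11.25/0.75 = 15
Step 4: 0.45 mL + 9.6 mL = 10.05 mL total → factor 10.05/0.45 = 22.333
Step 5: 0.8 mL brought to 16 mL → factor 16/0.8 = 20
Overall dilution factor = 11.625 × 10 × 15 × 22.333 × 20 = 7.7888 × 10^5
Stock = 3.08 × 10^-6 μM × 7.7888 × 10^5 = 2.40 μM

2.40 μM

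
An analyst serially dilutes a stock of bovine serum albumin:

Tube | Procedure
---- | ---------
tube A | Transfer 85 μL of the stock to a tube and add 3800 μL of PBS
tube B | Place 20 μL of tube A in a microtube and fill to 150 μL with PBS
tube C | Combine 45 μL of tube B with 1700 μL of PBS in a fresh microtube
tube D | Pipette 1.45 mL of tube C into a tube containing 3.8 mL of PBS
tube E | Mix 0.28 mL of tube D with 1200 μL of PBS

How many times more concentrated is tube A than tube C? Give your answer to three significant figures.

Step 1: 85 μL + 3800 μL = 3885 μL total → factor 3885/85 = 45.706
Step 2: 20 μL brought to 150 μL → factor 150/20 = 7.5
Step 3: 45 μL + 1700 μL = 1745 μL total → factor 1745/45 = 38.778
Dilution factor to tube A = 45.706; to tube C = 13293
[tube A]/[tube C] = (factor to tube C)/(factor to tube A) = 13293/45.706 = 291

291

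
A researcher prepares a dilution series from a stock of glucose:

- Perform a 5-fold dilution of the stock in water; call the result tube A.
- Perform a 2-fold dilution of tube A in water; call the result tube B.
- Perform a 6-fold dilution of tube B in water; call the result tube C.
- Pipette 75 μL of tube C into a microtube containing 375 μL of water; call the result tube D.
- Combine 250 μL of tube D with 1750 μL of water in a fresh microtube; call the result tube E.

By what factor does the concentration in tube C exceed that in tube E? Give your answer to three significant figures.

48.0

Step 1: 5-fold → factor 5
Step 2: 2-fold → factor 2
Step 3: 6-fold → factor 6
Step 4: 75 μL + 375 μL = 450 μL total → factor 450/75 = 6
Step 5: 250 μL + 1750 μL = 2000 μL total → factor 2000/250 = 8
Dilution factor to tube C = 60; to tube E = 2880
[tube C]/[tube E] = (factor to tube E)/(factor to tube C) = 2880/60 = 48.0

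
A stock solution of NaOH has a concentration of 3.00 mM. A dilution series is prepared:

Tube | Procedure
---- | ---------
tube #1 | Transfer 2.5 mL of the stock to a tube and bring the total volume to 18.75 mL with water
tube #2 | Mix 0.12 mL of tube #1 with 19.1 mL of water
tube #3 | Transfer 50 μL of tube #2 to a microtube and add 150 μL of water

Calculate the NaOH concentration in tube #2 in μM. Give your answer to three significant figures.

2.50 μM

Step 1: 2.5 mL brought to 18.75 mL → factor 18.75/2.5 = 7.5
Step 2: 0.12 mL + 19.1 mL = 19.22 mL total → factor 19.22/0.12 = 160.17
Dilution factor through tube #2 = 7.5 × 160.17 = 1201.2
[tube #2] = 3.00 mM / 1201.2 = 0.002497 mM = 2.50 μM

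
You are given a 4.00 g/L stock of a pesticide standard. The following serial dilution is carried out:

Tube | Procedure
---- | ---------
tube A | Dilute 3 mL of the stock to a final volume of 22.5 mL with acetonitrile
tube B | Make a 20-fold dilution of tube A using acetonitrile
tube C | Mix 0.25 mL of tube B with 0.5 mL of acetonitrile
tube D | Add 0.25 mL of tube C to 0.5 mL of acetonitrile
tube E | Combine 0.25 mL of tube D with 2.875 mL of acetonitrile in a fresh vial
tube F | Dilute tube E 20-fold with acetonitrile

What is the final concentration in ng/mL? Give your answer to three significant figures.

Step 1: 3 mL brought to 22.5 mL → factor 22.5/3 = 7.5
Step 2: 20-fold → factor 20
Step 3: 0.25 mL + 0.5 mL = 0.75 mL total → factor 0.75/0.25 = 3
Step 4: 0.25 mL + 0.5 mL = 0.75 mL total → factor 0.75/0.25 = 3
Step 5: 0.25 mL + 2.875 mL = 3.125 mL total → factor 3.125/0.25 = 12.5
Step 6: 20-fold → factor 20
Overall dilution factor = 7.5 × 20 × 3 × 3 × 12.5 × 20 = 3.375 × 10^5
Final = 4.00 g/L / 3.375 × 10^5 = 1.185 × 10^-5 g/L = 11.9 ng/mL

11.9 ng/mL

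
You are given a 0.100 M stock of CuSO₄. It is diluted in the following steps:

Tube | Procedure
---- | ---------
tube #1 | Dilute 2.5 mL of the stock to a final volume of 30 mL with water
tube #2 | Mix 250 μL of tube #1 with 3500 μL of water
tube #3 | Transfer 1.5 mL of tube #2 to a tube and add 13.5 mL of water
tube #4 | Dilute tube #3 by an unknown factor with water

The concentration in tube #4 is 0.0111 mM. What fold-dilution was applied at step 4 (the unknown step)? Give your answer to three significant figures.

5.01-fold

Step 1: 2.5 mL brought to 30 mL → factor 30/2.5 = 12
Step 2: 250 μL + 3500 μL = 3750 μL total → factor 3750/250 = 15
Step 3: 1.5 mL + 13.5 mL = 15 mL total → factor 15/1.5 = 10
Step 4: unknown factor x
Product of known-step factors = 1800
Overall factor = 0.100 M / (0.0111 mM) = 9009
x = 9009 / 1800 = 5.01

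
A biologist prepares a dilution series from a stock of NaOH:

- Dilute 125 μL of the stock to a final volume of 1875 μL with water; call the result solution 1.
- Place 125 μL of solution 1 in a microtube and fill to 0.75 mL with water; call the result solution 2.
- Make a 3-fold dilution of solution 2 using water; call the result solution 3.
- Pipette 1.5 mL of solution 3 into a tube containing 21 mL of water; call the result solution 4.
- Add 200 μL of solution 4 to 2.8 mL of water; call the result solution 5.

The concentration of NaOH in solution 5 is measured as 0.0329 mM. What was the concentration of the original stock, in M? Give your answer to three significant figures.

2.00 M

Step 1: 125 μL brought to 1875 μL → factor 1875/125 = 15
Step 2: 125 μL brought to 0.75 mL → factor 750/125 = 6
Step 3: 3-fold → factor 3
Step 4: 1.5 mL + 21 mL = 22.5 mL total → factor 22.5/1.5 = 15
Step 5: 200 μL + 2.8 mL = 3000 μL total → factor 3000/200 = 15
Overall dilution factor = 15 × 6 × 3 × 15 × 15 = 60750
Stock = 0.0329 mM × 60750 = 1999 mM = 2.00 M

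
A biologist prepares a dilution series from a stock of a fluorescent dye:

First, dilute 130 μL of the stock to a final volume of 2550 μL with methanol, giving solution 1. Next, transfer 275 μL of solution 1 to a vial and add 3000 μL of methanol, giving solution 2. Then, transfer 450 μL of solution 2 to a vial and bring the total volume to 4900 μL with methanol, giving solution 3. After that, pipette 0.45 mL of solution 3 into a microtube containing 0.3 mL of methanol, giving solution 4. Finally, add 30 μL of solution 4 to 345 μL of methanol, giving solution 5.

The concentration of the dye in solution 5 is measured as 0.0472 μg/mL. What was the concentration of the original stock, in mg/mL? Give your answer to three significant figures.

2.50 mg/mL

Step 1: 130 μL brought to 2550 μL → factor 2550/130 = 19.615
Step 2: 275 μL + 3000 μL = 3275 μL total → factor 3275/275 = 11.909
Step 3: 450 μL brought to 4900 μL → factor 4900/450 = 10.889
Step 4: 0.45 mL + 0.3 mL = 0.75 mL total → factor 0.75/0.45 = 1.6667
Step 5: 30 μL + 345 μL = 375 μL total → factor 375/30 = 12.5
Overall dilution factor = 19.615 × 11.909 × 10.889 × 1.6667 × 12.5 = 52993
Stock = 0.0472 μg/mL × 52993 = 2501 μg/mL = 2.50 mg/mL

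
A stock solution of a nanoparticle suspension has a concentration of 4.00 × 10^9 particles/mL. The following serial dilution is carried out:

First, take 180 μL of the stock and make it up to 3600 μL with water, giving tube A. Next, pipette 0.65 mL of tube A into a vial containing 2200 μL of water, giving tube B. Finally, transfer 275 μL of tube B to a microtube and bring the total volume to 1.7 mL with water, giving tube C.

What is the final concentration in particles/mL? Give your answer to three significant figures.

Step 1: 180 μL brought to 3600 μL → factor 3600/180 = 20
Step 2: 0.65 mL + 2200 μL = 2.85 mL total → factor 2.85/0.65 = 4.3846
Step 3: 275 μL brought to 1.7 mL → factor 1700/275 = 6.1818
Overall dilution factor = 20 × 4.3846 × 6.1818 = 542.1
Final = 4.00 × 10^9 particles/mL / 542.1 = 7.38 × 10^6 particles/mL

7.38 × 10^6 particles/mL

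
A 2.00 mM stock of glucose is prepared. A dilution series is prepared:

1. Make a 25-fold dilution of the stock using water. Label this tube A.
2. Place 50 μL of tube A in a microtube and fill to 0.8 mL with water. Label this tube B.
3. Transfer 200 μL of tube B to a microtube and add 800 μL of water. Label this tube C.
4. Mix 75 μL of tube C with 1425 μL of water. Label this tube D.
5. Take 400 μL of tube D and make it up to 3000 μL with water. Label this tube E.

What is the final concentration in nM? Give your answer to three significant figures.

Step 1: 25-fold → factor 25
Step 2: 50 μL brought to 0.8 mL → factor 800/50 = 16
Step 3: 200 μL + 800 μL = 1000 μL total → factor 1000/200 = 5
Step 4: 75 μL + 1425 μL = 1500 μL total → factor 1500/75 = 20
Step 5: 400 μL brought to 3000 μL → factor 3000/400 = 7.5
Overall dilution factor = 25 × 16 × 5 × 20 × 7.5 = 3 × 10^5
Final = 2.00 mM / 3 × 10^5 = 6.667 × 10^-6 mM = 6.67 nM

6.67 nM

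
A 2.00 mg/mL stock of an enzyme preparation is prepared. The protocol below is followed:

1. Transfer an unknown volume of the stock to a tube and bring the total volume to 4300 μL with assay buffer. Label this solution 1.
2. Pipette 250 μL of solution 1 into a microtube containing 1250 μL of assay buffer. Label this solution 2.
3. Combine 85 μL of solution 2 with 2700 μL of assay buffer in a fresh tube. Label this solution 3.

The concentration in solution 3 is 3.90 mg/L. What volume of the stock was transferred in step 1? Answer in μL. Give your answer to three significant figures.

Step 1: v brought to 4300 μL → factor = 4300 μL/v
Step 2: 250 μL + 1250 μL = 1500 μL total → factor 1500/250 = 6
Step 3: 85 μL + 2700 μL = 2785 μL total → factor 2785/85 = 32.765
Product of known-step factors = 196.59
Overall factor = 2.00 mg/mL / (3.90 mg/L) = 512.82
Step-1 factor = 512.82 / 196.59 = 2.6086
v = 4300 μL / 2.6086 = 1.65 × 10^3 μL

1.65 × 10^3 μL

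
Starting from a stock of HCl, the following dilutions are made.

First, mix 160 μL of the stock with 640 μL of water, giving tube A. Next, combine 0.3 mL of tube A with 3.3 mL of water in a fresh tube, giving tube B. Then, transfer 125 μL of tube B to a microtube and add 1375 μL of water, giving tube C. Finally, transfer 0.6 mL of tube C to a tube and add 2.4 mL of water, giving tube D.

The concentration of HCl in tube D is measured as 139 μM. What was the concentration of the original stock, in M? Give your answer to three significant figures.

0.500 M

Step 1: 160 μL + 640 μL = 800 μL total → factor 800/160 = 5
Step 2: 0.3 mL + 3.3 mL = 3.6 mL total → factor 3.6/0.3 = 12
Step 3: 125 μL + 1375 μL = 1500 μL total → factor 1500/125 = 12
Step 4: 0.6 mL + 2.4 mL = 3 mL total → factor 3/0.6 = 5
Overall dilution factor = 5 × 12 × 12 × 5 = 3600
Stock = 139 μM × 3600 = 5.004 × 10^5 μM = 0.500 M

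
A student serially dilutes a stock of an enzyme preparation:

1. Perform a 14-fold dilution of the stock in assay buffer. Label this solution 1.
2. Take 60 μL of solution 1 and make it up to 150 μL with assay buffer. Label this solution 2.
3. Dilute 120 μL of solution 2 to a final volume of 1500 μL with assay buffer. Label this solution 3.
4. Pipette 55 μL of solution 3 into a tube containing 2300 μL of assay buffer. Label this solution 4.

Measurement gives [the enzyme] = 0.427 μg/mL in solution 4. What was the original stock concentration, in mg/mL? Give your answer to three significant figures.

8.00 mg/mL

Step 1: 14-fold → factor 14
Step 2: 60 μL brought to 150 μL → factor 150/60 = 2.5
Step 3: 120 μL brought to 1500 μL → factor 1500/120 = 12.5
Step 4: 55 μL + 2300 μL = 2355 μL total → factor 2355/55 = 42.818
Overall dilution factor = 14 × 2.5 × 12.5 × 42.818 = 18733
Stock = 0.427 μg/mL × 18733 = 7999 μg/mL = 8.00 mg/mL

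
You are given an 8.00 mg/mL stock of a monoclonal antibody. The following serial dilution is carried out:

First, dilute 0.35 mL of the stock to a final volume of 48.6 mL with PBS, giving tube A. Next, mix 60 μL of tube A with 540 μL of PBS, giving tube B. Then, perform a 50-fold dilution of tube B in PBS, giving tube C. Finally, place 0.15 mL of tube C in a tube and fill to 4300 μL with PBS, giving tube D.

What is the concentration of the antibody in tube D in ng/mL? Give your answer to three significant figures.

4.02 ng/mL

Step 1: 0.35 mL brought to 48.6 mL → factor 48.6/0.35 = 138.86
Step 2: 60 μL + 540 μL = 600 μL total → factor 600/60 = 10
Step 3: 50-fold → factor 50
Step 4: 0.15 mL brought to 4300 μL → factor 4.3/0.15 = 28.667
Overall dilution factor = 138.86 × 10 × 50 × 28.667 = 1.9903 × 10^6
Final = 8.00 mg/mL / 1.9903 × 10^6 = 4.020 × 10^-6 mg/mL = 4.02 ng/mL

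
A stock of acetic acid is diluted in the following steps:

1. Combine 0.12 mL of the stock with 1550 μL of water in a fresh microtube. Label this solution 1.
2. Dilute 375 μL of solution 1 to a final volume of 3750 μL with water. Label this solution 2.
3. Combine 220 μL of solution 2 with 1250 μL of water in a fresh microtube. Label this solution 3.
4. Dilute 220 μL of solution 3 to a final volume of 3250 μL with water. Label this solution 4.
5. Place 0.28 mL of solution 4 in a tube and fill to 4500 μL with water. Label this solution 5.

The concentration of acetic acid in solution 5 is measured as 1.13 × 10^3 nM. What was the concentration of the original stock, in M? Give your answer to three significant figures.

0.249 M

Step 1: 0.12 mL + 1550 μL = 1.67 mL total → factor 1.67/0.12 = 13.917
Step 2: 375 μL brought to 3750 μL → factor 3750/375 = 10
Step 3: 220 μL + 1250 μL = 1470 μL total → factor 1470/220 = 6.6818
Step 4: 220 μL brought to 3250 μL → factor 3250/220 = 14.773
Step 5: 0.28 mL brought to 4500 μL → factor 4.5/0.28 = 16.071
Overall dilution factor = 13.917 × 10 × 6.6818 × 14.773 × 16.071 = 2.2077 × 10^5
Stock = 1.13 × 10^3 nM × 2.2077 × 10^5 = 2.495 × 10^8 nM = 0.249 M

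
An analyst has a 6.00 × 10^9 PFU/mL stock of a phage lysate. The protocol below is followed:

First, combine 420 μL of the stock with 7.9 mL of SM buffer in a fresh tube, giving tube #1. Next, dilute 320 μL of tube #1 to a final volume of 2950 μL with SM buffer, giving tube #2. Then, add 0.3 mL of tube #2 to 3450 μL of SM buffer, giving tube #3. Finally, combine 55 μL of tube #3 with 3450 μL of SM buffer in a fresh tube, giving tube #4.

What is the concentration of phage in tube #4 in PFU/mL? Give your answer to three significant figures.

Step 1: 420 μL + 7.9 mL = 8320 μL total → factor 8320/420 = 19.81
Step 2: 320 μL brought to 2950 μL → factor 2950/320 = 9.2188
Step 3: 0.3 mL + 3450 μL = 3.75 mL total → factor 3.75/0.3 = 12.5
Step 4: 55 μL + 3450 μL = 3505 μL total → factor 3505/55 = 63.727
Overall dilution factor = 19.81 × 9.2188 × 12.5 × 63.727 = 1.4547 × 10^5
Final = 6.00 × 10^9 PFU/mL / 1.4547 × 10^5 = 4.12 × 10^4 PFU/mL

4.12 × 10^4 PFU/mL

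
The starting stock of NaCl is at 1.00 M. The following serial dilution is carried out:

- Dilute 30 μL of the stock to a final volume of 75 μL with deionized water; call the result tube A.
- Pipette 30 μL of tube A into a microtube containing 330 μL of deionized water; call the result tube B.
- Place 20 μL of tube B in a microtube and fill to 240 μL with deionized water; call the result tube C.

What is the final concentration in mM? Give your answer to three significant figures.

2.78 mM

Step 1: 30 μL brought to 75 μL → factor 75/30 = 2.5
Step 2: 30 μL + 330 μL = 360 μL total → factor 360/30 = 12
Step 3: 20 μL brought to 240 μL → factor 240/20 = 12
Overall dilution factor = 2.5 × 12 × 12 = 360
Final = 1.00 M / 360 = 0.002778 M = 2.78 mM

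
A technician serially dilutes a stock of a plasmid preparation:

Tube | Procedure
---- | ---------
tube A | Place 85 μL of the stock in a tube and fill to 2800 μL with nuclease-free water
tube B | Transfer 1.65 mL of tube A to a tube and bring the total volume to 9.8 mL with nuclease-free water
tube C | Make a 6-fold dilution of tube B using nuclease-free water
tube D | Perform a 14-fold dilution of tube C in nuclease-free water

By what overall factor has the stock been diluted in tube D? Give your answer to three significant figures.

Step 1: 85 μL brought to 2800 μL → factor 2800/85 = 32.941
Step 2: 1.65 mL brought to 9.8 mL → factor 9.8/1.65 = 5.9394
Step 3: 6-fold → factor 6
Step 4: 14-fold → factor 14
Overall dilution factor = 32.941 × 5.9394 × 6 × 14 = 16435

1.64 × 10^4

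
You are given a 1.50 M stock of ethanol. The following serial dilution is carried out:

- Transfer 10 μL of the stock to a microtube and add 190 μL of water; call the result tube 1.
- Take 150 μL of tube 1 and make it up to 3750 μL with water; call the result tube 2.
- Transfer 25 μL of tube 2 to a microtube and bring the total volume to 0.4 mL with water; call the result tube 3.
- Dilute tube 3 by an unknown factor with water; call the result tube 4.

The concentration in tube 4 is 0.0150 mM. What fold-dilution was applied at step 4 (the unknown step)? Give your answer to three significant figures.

Step 1: 10 μL + 190 μL = 200 μL total → factor 200/10 = 20
Step 2: 150 μL brought to 3750 μL → factor 3750/150 = 25
Step 3: 25 μL brought to 0.4 mL → factor 400/25 = 16
Step 4: unknown factor x
Product of known-step factors = 8000
Overall factor = 1.50 M / (0.0150 mM) = 1 × 10^5
x = 1 × 10^5 / 8000 = 12.5

12.5-fold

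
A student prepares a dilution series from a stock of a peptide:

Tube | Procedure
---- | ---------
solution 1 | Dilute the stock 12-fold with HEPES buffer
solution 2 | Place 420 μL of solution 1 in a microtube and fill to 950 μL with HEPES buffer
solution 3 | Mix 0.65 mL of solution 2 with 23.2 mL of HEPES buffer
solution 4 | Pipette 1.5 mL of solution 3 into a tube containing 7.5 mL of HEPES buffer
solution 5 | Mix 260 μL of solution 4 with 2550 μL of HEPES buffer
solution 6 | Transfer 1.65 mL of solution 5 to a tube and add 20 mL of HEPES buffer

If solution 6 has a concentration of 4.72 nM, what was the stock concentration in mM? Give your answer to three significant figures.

4.00 mM

Step 1: 12-fold → factor 12
Step 2: 420 μL brought to 950 μL → factor 950/420 = 2.2619
Step 3: 0.65 mL + 23.2 mL = 23.85 mL total → factor 23.85/0.65 = 36.692
Step 4: 1.5 mL + 7.5 mL = 9 mL total → factor 9/1.5 = 6
Step 5: 260 μL + 2550 μL = 2810 μL total → factor 2810/260 = 10.808
Step 6: 1.65 mL + 20 mL = 21.65 mL total → factor 21.65/1.65 = 13.121
Overall dilution factor = 12 × 2.2619 × 36.692 × 6 × 10.808 × 13.121 = 8.474 × 10^5
Stock = 4.72 nM × 8.474 × 10^5 = 4.000 × 10^6 nM = 4.00 mM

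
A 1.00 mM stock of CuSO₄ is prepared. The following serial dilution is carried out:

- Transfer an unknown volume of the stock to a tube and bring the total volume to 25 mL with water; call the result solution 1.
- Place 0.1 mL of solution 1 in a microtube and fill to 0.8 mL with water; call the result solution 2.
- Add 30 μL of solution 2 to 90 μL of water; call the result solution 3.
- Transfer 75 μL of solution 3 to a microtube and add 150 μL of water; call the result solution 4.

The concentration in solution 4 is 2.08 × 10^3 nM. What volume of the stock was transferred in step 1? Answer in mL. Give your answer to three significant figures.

Step 1: v brought to 25 mL → factor = 25 mL/v
Step 2: 0.1 mL brought to 0.8 mL → factor 0.8/0.1 = 8
Step 3: 30 μL + 90 μL = 120 μL total → factor 120/30 = 4
Step 4: 75 μL + 150 μL = 225 μL total → factor 225/75 = 3
Product of known-step factors = 96
Overall factor = 1.00 mM / (2.08 × 10^3 nM) = 480.77
Step-1 factor = 480.77 / 96 = 5.008
v = 25 mL / 5.008 = 4.99 mL

4.99 mL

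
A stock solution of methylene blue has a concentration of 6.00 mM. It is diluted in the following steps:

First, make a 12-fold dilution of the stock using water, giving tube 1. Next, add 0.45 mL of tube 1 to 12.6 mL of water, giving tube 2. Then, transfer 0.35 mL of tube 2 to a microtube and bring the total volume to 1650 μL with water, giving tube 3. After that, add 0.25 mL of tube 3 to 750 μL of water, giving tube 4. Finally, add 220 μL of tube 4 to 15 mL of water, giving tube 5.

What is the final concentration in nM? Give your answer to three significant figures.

Step 1: 12-fold → factor 12
Step 2: 0.45 mL + 12.6 mL = 13.05 mL total → factor 13.05/0.45 = 29
Step 3: 0.35 mL brought to 1650 μL → factor 1.65/0.35 = 4.7143
Step 4: 0.25 mL + 750 μL = 1 mL total → factor 1/0.25 = 4
Step 5: 220 μL + 15 mL = 15220 μL total → factor 15220/220 = 69.182
Overall dilution factor = 12 × 29 × 4.7143 × 4 × 69.182 = 4.5399 × 10^5
Final = 6.00 mM / 4.5399 × 10^5 = 1.322 × 10^-5 mM = 13.2 nM

13.2 nM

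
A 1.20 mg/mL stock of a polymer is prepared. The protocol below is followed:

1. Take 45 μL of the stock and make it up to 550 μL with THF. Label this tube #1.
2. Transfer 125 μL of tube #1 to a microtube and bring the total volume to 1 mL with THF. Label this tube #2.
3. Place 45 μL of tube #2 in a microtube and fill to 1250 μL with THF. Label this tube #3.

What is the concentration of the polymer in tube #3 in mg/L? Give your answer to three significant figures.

0.442 mg/L

Step 1: 45 μL brought to 550 μL → factor 550/45 = 12.222
Step 2: 125 μL brought to 1 mL → factor 1000/125 = 8
Step 3: 45 μL brought to 1250 μL → factor 1250/45 = 27.778
Overall dilution factor = 12.222 × 8 × 27.778 = 2716
Final = 1.20 mg/mL / 2716 = 0.0004418 mg/mL = 0.442 mg/L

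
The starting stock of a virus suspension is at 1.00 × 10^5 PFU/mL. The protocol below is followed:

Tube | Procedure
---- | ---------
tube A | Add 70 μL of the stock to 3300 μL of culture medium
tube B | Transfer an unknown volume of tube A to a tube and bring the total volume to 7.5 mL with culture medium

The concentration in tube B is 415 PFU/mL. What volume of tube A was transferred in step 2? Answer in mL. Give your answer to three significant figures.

1.50 mL

Step 1: 70 μL + 3300 μL = 3370 μL total → factor 3370/70 = 48.143
Step 2: v brought to 7.5 mL → factor = 7.5 mL/v
Product of known-step factors = 48.143
Overall factor = 1.00 × 10^5 PFU/mL / (415 PFU/mL) = 240.96
Step-2 factor = 240.96 / 48.143 = 5.0052
v = 7.5 mL / 5.0052 = 1.50 mL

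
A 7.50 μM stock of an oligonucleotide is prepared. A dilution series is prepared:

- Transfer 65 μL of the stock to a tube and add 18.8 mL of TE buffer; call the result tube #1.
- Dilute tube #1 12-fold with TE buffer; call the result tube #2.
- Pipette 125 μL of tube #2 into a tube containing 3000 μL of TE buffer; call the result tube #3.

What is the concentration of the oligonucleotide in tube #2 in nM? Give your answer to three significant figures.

2.15 nM

Step 1: 65 μL + 18.8 mL = 18865 μL total → factor 18865/65 = 290.23
Step 2: 12-fold → factor 12
Dilution factor through tube #2 = 290.23 × 12 = 3482.8
[tube #2] = 7.50 μM / 3482.8 = 0.002153 μM = 2.15 nM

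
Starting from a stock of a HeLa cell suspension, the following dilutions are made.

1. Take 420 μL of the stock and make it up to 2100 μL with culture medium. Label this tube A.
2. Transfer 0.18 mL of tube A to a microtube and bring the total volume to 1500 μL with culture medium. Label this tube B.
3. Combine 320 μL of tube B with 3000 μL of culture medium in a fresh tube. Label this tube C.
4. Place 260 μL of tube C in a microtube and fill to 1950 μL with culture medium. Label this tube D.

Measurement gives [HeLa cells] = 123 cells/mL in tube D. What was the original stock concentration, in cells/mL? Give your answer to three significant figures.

3.99 × 10^5 cells/mL

Step 1: 420 μL brought to 2100 μL → factor 2100/420 = 5
Step 2: 0.18 mL brought to 1500 μL → factor 1.5/0.18 = 8.3333
Step 3: 320 μL + 3000 μL = 3320 μL total → factor 3320/320 = 10.375
Step 4: 260 μL brought to 1950 μL → factor 1950/260 = 7.5
Overall dilution factor = 5 × 8.3333 × 10.375 × 7.5 = 3242.2
Stock = 123 cells/mL × 3242.2 = 3.99 × 10^5 cells/mL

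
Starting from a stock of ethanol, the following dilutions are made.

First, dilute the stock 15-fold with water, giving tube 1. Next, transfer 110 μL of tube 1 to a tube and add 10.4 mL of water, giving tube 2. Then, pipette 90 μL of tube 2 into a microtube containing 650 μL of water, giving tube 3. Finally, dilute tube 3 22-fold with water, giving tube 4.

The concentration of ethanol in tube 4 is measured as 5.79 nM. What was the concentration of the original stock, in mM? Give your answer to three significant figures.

Step 1: 15-fold → factor 15
Step 2: 110 μL + 10.4 mL = 10510 μL total → factor 10510/110 = 95.545
Step 3: 90 μL + 650 μL = 740 μL total → factor 740/90 = 8.2222
Step 4: 22-fold → factor 22
Overall dilution factor = 15 × 95.545 × 8.2222 × 22 = 2.5925 × 10^5
Stock = 5.79 nM × 2.5925 × 10^5 = 1.501 × 10^6 nM = 1.50 mM

1.50 mM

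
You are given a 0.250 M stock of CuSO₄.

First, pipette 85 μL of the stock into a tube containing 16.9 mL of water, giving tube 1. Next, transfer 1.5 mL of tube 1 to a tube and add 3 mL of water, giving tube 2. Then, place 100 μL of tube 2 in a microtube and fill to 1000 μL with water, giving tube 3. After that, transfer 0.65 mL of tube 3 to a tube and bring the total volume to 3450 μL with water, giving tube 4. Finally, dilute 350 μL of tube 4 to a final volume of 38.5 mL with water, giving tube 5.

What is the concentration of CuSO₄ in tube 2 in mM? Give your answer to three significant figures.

Step 1: 85 μL + 16.9 mL = 16985 μL total → factor 16985/85 = 199.82
Step 2: 1.5 mL + 3 mL = 4.5 mL total → factor 4.5/1.5 = 3
Dilution factor through tube 2 = 199.82 × 3 = 599.47
[tube 2] = 0.250 M / 599.47 = 0.0004170 M = 0.417 mM

0.417 mM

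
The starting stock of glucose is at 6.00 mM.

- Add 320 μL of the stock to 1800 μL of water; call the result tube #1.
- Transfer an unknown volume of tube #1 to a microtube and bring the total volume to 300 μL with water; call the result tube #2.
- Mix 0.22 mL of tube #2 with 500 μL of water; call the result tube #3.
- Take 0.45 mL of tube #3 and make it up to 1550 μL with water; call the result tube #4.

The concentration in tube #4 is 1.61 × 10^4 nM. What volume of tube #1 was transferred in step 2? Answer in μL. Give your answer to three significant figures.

Step 1: 320 μL + 1800 μL = 2120 μL total → factor 2120/320 = 6.625
Step 2: v brought to 300 μL → factor = 300 μL/v
Step 3: 0.22 mL + 500 μL = 0.72 mL total → factor 0.72/0.22 = 3.2727
Step 4: 0.45 mL brought to 1550 μL → factor 1.55/0.45 = 3.4444
Product of known-step factors = 74.682
Overall factor = 6.00 mM / (1.61 × 10^4 nM) = 372.67
Step-2 factor = 372.67 / 74.682 = 4.9901
v = 300 μL / 4.9901 = 60.1 μL

60.1 μL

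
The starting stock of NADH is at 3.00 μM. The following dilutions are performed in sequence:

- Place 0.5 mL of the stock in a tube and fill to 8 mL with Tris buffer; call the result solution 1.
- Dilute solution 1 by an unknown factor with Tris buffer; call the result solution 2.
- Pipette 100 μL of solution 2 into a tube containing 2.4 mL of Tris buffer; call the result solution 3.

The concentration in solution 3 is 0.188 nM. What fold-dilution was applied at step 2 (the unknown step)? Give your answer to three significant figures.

Step 1: 0.5 mL brought to 8 mL → factor 8/0.5 = 16
Step 2: unknown factor x
Step 3: 100 μL + 2.4 mL = 2500 μL total → factor 2500/100 = 25
Product of known-step factors = 400
Overall factor = 3.00 μM / (0.188 nM) = 15957
x = 15957 / 400 = 39.9

39.9-fold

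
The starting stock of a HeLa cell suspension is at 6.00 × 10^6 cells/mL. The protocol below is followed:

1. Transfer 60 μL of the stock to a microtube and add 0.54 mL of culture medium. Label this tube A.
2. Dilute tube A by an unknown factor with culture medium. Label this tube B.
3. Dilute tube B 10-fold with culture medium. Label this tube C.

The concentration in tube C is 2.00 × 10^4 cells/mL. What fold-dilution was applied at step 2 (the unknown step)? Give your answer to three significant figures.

3.00-fold

Step 1: 60 μL + 0.54 mL = 600 μL total → factor 600/60 = 10
Step 2: unknown factor x
Step 3: 10-fold → factor 10
Product of known-step factors = 100
Overall factor = 6.00 × 10^6 cells/mL / (2.00 × 10^4 cells/mL) = 300
x = 300 / 100 = 3.00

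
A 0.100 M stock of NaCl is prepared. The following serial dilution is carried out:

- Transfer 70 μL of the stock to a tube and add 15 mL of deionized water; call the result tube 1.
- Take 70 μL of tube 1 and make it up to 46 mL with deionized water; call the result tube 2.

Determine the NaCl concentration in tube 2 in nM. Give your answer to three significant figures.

707 nM

Step 1: 70 μL + 15 mL = 15070 μL total → factor 15070/70 = 215.29
Step 2: 70 μL brought to 46 mL → factor 46000/70 = 657.14
Overall dilution factor = 215.29 × 657.14 = 1.4147 × 10^5
Final = 0.100 M / 1.4147 × 10^5 = 7.068 × 10^-7 M = 707 nM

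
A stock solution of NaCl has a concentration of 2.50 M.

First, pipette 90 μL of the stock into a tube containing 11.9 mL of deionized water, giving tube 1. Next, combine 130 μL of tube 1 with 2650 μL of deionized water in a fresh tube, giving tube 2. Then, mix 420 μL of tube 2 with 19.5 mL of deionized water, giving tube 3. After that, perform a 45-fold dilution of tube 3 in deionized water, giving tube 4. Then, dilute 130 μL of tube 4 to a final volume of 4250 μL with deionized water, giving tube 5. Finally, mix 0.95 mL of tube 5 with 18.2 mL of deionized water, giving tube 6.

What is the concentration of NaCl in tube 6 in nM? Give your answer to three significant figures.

0.624 nM

Step 1: 90 μL + 11.9 mL = 11990 μL total → factor 11990/90 = 133.22
Step 2: 130 μL + 2650 μL = 2780 μL total → factor 2780/130 = 21.385
Step 3: 420 μL + 19.5 mL = 19920 μL total → factor 19920/420 = 47.429
Step 4: 45-fold → factor 45
Step 5: 130 μL brought to 4250 μL → factor 4250/130 = 32.692
Step 6: 0.95 mL + 18.2 mL = 19.15 mL total → factor 19.15/0.95 = 20.158
Overall dilution factor = 133.22 × 21.385 × 47.429 × 45 × 32.692 × 20.158 = 4.007 × 10^9
Final = 2.50 M / 4.007 × 10^9 = 6.239 × 10^-10 M = 0.624 nM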